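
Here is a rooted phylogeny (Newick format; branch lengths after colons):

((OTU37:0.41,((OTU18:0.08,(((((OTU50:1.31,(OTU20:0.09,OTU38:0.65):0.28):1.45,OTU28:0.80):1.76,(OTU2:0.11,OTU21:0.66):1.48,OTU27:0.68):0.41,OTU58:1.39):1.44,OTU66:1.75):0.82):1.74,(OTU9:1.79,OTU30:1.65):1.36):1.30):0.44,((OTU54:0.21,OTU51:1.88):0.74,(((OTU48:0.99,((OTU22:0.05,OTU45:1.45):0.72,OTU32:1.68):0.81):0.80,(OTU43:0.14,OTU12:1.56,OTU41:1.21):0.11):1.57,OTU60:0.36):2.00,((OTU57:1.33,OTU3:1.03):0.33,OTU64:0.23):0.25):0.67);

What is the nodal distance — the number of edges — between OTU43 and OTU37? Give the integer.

7

The MRCA of OTU43 and OTU37 is the root of the tree.
From OTU43 up to that node: 5 branches. From OTU37 up to the same node: 2 branches. Total: 5 + 2 = 7.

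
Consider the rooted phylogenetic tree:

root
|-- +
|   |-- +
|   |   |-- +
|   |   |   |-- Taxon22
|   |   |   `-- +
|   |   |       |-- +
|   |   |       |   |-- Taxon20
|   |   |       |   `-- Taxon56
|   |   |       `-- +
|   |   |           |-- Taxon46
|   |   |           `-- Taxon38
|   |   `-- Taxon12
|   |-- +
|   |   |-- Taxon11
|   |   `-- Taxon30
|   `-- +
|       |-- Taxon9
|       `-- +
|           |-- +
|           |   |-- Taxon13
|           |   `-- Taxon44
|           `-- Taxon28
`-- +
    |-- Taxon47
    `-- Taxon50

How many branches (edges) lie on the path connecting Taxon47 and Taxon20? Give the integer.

8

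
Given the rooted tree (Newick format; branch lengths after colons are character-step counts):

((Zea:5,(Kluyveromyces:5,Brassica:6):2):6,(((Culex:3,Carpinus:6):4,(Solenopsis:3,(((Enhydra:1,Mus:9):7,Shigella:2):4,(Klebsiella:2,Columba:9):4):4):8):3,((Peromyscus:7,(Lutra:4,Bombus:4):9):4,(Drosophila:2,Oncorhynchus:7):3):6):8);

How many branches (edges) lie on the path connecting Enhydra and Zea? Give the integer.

9

The MRCA of Enhydra and Zea is the root of the tree.
From Enhydra up to that node: 7 branches. From Zea up to the same node: 2 branches. Total: 7 + 2 = 9.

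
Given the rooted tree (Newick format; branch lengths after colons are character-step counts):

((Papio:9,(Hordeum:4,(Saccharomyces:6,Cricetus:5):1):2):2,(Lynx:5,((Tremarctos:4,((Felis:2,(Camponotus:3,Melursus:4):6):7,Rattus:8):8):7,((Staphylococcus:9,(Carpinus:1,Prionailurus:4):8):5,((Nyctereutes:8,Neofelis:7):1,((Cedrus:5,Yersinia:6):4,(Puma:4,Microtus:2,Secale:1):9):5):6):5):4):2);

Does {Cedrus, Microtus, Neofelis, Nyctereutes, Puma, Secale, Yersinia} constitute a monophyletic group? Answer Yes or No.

Yes

The most recent common ancestor of these taxa subtends ((Nyctereutes,Neofelis),((Cedrus,Yersinia),(Puma,Microtus,Secale))).
That clade has exactly 7 tips — every listed taxon and nothing else — so the group is monophyletic.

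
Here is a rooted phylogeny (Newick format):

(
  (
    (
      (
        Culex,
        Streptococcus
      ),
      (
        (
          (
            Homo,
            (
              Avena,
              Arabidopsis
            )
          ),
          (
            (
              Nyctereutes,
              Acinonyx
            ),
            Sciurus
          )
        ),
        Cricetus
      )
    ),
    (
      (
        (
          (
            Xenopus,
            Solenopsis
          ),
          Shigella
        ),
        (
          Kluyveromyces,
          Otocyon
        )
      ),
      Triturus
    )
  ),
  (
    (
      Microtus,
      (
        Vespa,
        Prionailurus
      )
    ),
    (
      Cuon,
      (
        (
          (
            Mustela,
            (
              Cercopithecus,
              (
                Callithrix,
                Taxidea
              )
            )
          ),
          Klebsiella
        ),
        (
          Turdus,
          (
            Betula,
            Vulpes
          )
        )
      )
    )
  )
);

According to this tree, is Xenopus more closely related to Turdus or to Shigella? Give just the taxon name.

Shigella

The MRCA of Xenopus and Shigella subtends ((Xenopus,Solenopsis),Shigella) (3 taxa).
The MRCA of Xenopus and Turdus is the root, subtending the entire tree (27 taxa).
The first is nested inside the second, so Xenopus shares a more recent common ancestor with Shigella.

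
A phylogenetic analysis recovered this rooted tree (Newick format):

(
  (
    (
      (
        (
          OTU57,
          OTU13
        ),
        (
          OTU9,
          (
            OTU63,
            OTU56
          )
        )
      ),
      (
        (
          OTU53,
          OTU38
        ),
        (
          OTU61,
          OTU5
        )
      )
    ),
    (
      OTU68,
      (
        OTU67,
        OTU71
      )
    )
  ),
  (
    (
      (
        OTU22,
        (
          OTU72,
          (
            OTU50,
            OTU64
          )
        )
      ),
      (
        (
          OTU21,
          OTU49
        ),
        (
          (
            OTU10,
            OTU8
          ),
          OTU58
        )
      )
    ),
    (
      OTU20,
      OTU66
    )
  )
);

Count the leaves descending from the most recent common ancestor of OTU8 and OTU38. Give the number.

23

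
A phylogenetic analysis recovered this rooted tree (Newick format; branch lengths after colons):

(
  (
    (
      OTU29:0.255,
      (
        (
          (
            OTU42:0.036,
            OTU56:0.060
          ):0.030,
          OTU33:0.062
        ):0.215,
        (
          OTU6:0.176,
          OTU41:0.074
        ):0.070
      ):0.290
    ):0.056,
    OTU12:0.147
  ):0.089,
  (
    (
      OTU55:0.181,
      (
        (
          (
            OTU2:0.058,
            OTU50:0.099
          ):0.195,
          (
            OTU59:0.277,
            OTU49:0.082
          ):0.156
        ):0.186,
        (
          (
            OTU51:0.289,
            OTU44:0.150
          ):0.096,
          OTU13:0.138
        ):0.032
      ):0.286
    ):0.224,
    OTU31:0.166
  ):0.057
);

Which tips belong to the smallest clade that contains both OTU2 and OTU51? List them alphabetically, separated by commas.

Tracing OTU2: it sits inside (OTU2,OTU50).
Tracing OTU51: it sits inside (OTU51,OTU44).
The smallest clade enclosing both is (((OTU2,OTU50),(OTU59,OTU49)),((OTU51,OTU44),OTU13)); the answer is its 7 terminal taxa in alphabetical order.

OTU13, OTU2, OTU44, OTU49, OTU50, OTU51, OTU59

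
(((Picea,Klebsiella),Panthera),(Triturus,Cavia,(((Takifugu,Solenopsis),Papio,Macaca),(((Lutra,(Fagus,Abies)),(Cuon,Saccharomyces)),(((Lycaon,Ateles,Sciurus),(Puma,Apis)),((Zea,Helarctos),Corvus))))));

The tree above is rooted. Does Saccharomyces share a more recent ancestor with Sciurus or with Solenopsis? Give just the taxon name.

Sciurus

The MRCA of Saccharomyces and Sciurus subtends (((Lutra,(Fagus,Abies)),(Cuon,Saccharomyces)),(((Lycaon,Ateles,Sciurus),(Puma,Apis)),((Zea,Helarctos),Corvus))) (13 taxa).
The MRCA of Saccharomyces and Solenopsis subtends (((Takifugu,Solenopsis),Papio,Macaca),(((Lutra,(Fagus,Abies)),(Cuon,Saccharomyces)),(((Lycaon,Ateles,Sciurus),(Puma,Apis)),((Zea,Helarctos),Corvus)))) (17 taxa).
The first is nested inside the second, so Saccharomyces shares a more recent common ancestor with Sciurus.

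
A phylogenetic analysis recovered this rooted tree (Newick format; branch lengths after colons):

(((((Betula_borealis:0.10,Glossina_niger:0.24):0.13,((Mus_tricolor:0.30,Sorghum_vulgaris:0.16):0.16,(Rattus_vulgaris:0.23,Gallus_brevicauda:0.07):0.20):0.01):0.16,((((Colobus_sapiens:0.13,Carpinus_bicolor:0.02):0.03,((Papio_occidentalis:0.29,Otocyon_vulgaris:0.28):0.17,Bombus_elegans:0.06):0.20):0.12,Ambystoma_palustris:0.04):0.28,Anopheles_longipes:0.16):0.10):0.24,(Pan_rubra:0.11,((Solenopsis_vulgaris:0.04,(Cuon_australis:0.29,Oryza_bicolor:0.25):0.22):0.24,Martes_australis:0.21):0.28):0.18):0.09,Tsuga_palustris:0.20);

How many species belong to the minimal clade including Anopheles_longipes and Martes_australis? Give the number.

18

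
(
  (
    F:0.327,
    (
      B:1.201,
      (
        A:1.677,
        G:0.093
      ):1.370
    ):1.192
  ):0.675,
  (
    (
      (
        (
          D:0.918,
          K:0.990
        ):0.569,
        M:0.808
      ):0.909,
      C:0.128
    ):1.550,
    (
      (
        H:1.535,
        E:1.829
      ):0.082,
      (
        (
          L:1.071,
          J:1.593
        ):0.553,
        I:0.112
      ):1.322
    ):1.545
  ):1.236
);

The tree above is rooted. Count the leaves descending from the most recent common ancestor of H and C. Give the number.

The MRCA of H and C is the node subtending ((((D,K),M),C),((H,E),((L,J),I))).
That clade contains 9 terminal taxa: C, D, E, H, I, J, K, L, M.

9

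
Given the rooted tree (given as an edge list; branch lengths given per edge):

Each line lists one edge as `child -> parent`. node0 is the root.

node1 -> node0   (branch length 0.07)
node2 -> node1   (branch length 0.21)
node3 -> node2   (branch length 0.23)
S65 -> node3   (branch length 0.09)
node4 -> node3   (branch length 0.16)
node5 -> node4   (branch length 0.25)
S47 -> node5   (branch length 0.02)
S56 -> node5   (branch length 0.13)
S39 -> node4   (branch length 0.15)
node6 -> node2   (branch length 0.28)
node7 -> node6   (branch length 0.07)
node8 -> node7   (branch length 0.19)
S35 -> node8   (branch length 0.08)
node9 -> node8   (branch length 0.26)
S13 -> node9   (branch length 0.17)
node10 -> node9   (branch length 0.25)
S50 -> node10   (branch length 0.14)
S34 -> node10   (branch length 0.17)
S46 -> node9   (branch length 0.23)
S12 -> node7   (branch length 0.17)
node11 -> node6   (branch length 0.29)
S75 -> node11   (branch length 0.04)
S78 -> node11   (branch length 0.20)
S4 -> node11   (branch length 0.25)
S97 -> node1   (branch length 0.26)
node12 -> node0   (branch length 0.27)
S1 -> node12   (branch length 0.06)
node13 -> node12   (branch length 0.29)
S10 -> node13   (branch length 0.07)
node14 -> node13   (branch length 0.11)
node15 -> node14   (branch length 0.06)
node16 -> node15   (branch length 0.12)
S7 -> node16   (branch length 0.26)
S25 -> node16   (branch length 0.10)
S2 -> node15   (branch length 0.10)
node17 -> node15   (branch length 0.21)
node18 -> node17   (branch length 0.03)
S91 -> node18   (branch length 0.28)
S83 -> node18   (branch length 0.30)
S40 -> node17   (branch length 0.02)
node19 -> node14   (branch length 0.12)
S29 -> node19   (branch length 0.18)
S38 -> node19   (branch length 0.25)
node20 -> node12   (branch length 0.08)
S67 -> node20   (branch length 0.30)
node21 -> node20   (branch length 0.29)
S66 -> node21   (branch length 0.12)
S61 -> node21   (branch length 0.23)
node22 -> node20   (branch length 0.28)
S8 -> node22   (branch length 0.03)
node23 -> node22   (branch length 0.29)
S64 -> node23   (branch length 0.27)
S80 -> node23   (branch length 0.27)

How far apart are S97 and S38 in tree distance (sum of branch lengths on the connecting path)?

The path runs S97 → … → MRCA → … → S38; the MRCA is the root of the tree.
Branch lengths along that path: 0.26 + 0.07 + 0.27 + 0.29 + 0.11 + 0.12 + 0.25 = 1.37.

1.37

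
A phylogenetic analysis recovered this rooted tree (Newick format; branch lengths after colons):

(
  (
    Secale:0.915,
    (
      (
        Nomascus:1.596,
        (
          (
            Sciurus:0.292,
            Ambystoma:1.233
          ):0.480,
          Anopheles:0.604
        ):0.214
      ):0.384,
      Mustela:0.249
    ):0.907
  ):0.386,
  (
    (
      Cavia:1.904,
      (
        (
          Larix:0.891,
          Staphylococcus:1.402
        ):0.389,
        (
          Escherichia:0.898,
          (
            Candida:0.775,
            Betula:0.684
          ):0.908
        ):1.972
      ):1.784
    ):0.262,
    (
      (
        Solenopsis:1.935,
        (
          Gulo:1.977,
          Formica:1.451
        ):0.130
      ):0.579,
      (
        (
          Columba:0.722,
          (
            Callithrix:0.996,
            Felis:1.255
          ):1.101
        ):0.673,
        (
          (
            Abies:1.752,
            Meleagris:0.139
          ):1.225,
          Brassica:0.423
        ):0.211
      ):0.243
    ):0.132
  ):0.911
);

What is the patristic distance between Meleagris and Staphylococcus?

5.787

The path runs Meleagris → … → MRCA → … → Staphylococcus; the MRCA is the node subtending ((Cavia,((Larix,Staphylococcus),(Escherichia,(Candida,Betula)))),((Solenopsis,(Gulo,Formica)),((Columba,(Callithrix,Felis)),((Abies,Meleagris),Brassica)))).
Branch lengths along that path: 0.139 + 1.225 + 0.211 + 0.243 + 0.132 + 0.262 + 1.784 + 0.389 + 1.402 = 5.787.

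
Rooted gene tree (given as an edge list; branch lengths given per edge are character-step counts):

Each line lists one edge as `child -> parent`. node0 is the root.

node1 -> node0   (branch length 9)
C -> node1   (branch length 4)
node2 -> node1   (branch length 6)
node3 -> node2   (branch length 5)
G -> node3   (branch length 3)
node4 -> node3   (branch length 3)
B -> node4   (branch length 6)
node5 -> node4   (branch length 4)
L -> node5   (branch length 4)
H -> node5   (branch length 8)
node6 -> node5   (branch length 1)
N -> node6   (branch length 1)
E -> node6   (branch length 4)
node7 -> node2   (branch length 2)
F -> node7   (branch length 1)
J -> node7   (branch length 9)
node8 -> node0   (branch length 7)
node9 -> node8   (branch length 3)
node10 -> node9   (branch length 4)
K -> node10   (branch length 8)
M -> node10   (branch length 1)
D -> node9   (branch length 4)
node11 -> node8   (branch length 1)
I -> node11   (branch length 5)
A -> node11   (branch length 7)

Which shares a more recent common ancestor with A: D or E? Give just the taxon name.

D

The MRCA of A and D subtends (((K,M),D),(I,A)) (5 taxa).
The MRCA of A and E is the root, subtending the entire tree (14 taxa).
The first is nested inside the second, so A shares a more recent common ancestor with D.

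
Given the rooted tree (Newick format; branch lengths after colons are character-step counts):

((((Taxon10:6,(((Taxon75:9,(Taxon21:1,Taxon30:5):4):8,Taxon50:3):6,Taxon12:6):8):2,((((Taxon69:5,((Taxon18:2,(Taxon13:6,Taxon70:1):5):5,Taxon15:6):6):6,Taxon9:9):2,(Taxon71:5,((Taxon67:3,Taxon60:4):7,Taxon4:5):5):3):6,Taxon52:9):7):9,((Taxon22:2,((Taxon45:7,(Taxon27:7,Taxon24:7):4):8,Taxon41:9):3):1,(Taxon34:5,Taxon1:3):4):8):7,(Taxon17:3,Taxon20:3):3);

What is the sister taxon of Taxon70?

Taxon13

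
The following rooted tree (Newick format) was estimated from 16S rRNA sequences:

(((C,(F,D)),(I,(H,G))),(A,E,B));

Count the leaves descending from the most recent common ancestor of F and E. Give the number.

9

The MRCA of F and E is the root, so the clade is the entire tree.
That clade contains 9 terminal taxa: A, B, C, D, E, F, G, H, I.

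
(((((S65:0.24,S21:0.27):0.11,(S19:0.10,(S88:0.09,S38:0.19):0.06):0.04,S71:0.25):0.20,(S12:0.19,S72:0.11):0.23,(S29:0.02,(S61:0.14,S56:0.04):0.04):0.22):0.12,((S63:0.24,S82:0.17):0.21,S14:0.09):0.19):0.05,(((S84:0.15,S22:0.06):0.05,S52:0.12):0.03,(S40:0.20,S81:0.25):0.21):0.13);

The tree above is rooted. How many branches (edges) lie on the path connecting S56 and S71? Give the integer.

5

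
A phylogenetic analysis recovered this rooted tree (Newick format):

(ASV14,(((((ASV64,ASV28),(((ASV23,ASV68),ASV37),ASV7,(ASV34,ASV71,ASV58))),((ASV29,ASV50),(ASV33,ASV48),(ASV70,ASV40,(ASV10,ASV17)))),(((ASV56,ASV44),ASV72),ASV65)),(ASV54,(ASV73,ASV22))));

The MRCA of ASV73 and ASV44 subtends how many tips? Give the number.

The MRCA of ASV73 and ASV44 is the node subtending (((((ASV64,ASV28),(((ASV23,ASV68),ASV37),ASV7,(ASV34,ASV71,ASV58))),((ASV29,ASV50),(ASV33,ASV48),(ASV70,ASV40,(ASV10,ASV17)))),(((ASV56,ASV44),ASV72),ASV65)),(ASV54,(ASV73,ASV22))).
That clade contains 24 terminal taxa: ASV10, ASV17, ASV22, ASV23, ASV28, ASV29, ASV33, ASV34, ASV37, ASV40, ASV44, ASV48, ASV50, ASV54, ASV56, ASV58, ASV64, ASV65, ASV68, ASV7, ASV70, ASV71, ASV72, ASV73.

24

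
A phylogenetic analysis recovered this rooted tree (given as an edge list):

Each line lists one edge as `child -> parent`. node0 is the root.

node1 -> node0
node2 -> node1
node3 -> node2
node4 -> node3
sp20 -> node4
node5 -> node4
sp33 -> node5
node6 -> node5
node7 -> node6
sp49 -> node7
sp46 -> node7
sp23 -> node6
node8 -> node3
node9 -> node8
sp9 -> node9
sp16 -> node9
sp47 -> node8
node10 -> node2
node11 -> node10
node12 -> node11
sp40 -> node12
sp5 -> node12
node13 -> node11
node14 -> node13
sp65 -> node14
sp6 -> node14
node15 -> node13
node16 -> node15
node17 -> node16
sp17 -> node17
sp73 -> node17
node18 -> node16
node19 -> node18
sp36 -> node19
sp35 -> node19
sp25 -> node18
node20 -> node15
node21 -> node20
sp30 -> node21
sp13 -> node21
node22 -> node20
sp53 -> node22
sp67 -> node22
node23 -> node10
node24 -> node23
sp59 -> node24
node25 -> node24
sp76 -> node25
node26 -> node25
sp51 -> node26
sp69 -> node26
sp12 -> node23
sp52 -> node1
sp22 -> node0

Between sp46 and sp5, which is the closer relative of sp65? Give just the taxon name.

The MRCA of sp65 and sp5 subtends ((sp40,sp5),((sp65,sp6),(((sp17,sp73),((sp36,sp35),sp25)),((sp30,sp13),(sp53,sp67))))) (13 taxa).
The MRCA of sp65 and sp46 subtends (((sp20,(sp33,((sp49,sp46),sp23))),((sp9,sp16),sp47)),(((sp40,sp5),((sp65,sp6),(((sp17,sp73),((sp36,sp35),sp25)),((sp30,sp13),(sp53,sp67))))),((sp59,(sp76,(sp51,sp69))),sp12))) (26 taxa).
The first is nested inside the second, so sp65 shares a more recent common ancestor with sp5.

sp5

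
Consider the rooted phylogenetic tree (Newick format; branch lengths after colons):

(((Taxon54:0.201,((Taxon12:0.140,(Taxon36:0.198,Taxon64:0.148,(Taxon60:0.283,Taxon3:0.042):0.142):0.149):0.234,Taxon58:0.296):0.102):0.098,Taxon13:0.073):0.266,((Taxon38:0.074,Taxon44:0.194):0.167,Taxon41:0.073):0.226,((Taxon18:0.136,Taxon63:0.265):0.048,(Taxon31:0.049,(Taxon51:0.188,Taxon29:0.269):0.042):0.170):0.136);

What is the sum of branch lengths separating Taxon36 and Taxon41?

The path runs Taxon36 → … → MRCA → … → Taxon41; the MRCA is the root of the tree.
Branch lengths along that path: 0.198 + 0.149 + 0.234 + 0.102 + 0.098 + 0.266 + 0.226 + 0.073 = 1.346.

1.346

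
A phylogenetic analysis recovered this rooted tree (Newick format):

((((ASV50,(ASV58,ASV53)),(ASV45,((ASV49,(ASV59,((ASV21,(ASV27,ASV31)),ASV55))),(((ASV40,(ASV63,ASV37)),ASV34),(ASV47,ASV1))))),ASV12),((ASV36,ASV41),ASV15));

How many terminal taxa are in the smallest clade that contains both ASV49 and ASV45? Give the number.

13

The MRCA of ASV49 and ASV45 is the node subtending (ASV45,((ASV49,(ASV59,((ASV21,(ASV27,ASV31)),ASV55))),(((ASV40,(ASV63,ASV37)),ASV34),(ASV47,ASV1)))).
That clade contains 13 terminal taxa: ASV1, ASV21, ASV27, ASV31, ASV34, ASV37, ASV40, ASV45, ASV47, ASV49, ASV55, ASV59, ASV63.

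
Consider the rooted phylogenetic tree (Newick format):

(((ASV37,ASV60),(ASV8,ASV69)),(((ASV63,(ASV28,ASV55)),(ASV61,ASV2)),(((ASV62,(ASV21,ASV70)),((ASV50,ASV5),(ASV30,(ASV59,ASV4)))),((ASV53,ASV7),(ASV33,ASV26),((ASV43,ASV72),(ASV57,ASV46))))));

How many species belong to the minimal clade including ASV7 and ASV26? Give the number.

The MRCA of ASV7 and ASV26 is the node subtending ((ASV53,ASV7),(ASV33,ASV26),((ASV43,ASV72),(ASV57,ASV46))).
That clade contains 8 terminal taxa: ASV26, ASV33, ASV43, ASV46, ASV53, ASV57, ASV7, ASV72.

8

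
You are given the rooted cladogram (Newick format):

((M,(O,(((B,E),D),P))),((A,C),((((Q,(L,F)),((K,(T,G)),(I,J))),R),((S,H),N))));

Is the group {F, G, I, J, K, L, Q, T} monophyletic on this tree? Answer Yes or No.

Yes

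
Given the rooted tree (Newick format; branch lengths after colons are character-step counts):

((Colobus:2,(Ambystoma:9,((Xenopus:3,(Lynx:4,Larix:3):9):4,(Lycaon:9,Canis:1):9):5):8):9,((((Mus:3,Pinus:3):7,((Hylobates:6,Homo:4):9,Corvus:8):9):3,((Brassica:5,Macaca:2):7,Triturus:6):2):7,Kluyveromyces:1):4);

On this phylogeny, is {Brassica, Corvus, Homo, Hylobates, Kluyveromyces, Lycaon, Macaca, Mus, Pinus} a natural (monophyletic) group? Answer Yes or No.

No

The MRCA of the listed taxa is the root, so the smallest clade containing them is the whole tree.
That clade also contains Ambystoma, Canis, Colobus, Larix, Lynx, Triturus, Xenopus, which are not in the proposed group, so the group is not monophyletic.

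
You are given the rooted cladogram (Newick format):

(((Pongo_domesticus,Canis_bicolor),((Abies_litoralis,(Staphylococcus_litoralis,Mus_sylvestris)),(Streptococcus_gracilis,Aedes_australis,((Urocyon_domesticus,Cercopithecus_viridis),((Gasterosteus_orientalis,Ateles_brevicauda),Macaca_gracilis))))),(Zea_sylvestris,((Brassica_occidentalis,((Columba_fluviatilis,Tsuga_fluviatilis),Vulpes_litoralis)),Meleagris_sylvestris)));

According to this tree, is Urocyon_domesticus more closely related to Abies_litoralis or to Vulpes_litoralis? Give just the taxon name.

Abies_litoralis

The MRCA of Urocyon_domesticus and Abies_litoralis subtends ((Abies_litoralis,(Staphylococcus_litoralis,Mus_sylvestris)),(Streptococcus_gracilis,Aedes_australis,((Urocyon_domesticus,Cercopithecus_viridis),((Gasterosteus_orientalis,Ateles_brevicauda),Macaca_gracilis)))) (10 taxa).
The MRCA of Urocyon_domesticus and Vulpes_litoralis is the root, subtending the entire tree (18 taxa).
The first is nested inside the second, so Urocyon_domesticus shares a more recent common ancestor with Abies_litoralis.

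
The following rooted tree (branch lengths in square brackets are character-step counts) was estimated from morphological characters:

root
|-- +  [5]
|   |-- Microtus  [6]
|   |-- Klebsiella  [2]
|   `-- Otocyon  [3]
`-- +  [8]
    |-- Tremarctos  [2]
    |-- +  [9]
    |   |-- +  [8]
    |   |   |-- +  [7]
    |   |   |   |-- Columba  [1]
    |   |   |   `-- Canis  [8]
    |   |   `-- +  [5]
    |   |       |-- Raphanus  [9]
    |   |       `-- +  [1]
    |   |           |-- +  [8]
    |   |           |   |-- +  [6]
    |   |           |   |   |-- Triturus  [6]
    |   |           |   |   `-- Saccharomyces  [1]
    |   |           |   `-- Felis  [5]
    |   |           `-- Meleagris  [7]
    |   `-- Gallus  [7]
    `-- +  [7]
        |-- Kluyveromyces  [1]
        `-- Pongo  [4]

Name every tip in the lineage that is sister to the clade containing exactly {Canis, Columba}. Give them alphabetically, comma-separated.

The clade containing exactly {Canis, Columba} attaches to the tree at the node subtending ((Columba,Canis),(Raphanus,(((Triturus,Saccharomyces),Felis),Meleagris))).
The other lineage descending from that same node — the sister group — is (Raphanus,(((Triturus,Saccharomyces),Felis),Meleagris)); its 5 tips in alphabetical order are the answer.

Felis, Meleagris, Raphanus, Saccharomyces, Triturus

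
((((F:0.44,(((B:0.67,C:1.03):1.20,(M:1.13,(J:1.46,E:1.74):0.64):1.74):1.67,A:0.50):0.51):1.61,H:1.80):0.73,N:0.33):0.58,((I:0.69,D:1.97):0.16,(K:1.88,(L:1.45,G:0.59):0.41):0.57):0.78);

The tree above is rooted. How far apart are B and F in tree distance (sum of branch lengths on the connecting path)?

The path runs B → … → MRCA → … → F; the MRCA is the node subtending (F,(((B,C),(M,(J,E))),A)).
Branch lengths along that path: 0.67 + 1.20 + 1.67 + 0.51 + 0.44 = 4.49.

4.49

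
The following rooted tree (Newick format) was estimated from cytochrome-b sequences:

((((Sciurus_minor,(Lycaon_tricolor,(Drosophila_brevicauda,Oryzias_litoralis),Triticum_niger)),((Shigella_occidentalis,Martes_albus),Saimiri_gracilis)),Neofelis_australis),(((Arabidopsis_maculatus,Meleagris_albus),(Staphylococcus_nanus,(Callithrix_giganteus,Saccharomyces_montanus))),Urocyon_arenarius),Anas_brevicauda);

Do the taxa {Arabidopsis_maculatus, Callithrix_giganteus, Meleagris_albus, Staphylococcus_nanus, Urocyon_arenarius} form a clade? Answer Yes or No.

The MRCA of the listed taxa subtends (((Arabidopsis_maculatus,Meleagris_albus),(Staphylococcus_nanus,(Callithrix_giganteus,Saccharomyces_montanus))),Urocyon_arenarius).
That clade also contains Saccharomyces_montanus, which is not in the proposed group, so the group is not monophyletic.

No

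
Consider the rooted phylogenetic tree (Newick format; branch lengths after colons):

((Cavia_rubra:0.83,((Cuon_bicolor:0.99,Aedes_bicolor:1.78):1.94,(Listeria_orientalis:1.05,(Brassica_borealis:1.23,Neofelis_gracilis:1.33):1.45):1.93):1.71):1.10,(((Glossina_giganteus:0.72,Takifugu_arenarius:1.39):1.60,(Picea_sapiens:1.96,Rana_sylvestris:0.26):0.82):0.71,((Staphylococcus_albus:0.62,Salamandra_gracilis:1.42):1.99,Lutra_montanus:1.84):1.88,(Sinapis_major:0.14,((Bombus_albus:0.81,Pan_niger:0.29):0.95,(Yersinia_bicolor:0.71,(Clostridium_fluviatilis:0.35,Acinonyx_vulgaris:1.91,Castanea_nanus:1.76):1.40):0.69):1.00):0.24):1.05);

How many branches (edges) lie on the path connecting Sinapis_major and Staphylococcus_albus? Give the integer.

5

The MRCA of Sinapis_major and Staphylococcus_albus is the node subtending (((Glossina_giganteus,Takifugu_arenarius),(Picea_sapiens,Rana_sylvestris)),((Staphylococcus_albus,Salamandra_gracilis),Lutra_montanus),(Sinapis_major,((Bombus_albus,Pan_niger),(Yersinia_bicolor,(Clostridium_fluviatilis,Acinonyx_vulgaris,Castanea_nanus))))).
From Sinapis_major up to that node: 2 branches. From Staphylococcus_albus up to the same node: 3 branches. Total: 2 + 3 = 5.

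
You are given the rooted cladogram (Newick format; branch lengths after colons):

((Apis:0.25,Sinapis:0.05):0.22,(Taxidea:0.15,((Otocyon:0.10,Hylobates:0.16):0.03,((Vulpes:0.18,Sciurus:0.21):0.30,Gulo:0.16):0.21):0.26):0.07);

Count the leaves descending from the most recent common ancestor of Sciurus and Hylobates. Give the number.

The MRCA of Sciurus and Hylobates is the node subtending ((Otocyon,Hylobates),((Vulpes,Sciurus),Gulo)).
That clade contains 5 terminal taxa: Gulo, Hylobates, Otocyon, Sciurus, Vulpes.

5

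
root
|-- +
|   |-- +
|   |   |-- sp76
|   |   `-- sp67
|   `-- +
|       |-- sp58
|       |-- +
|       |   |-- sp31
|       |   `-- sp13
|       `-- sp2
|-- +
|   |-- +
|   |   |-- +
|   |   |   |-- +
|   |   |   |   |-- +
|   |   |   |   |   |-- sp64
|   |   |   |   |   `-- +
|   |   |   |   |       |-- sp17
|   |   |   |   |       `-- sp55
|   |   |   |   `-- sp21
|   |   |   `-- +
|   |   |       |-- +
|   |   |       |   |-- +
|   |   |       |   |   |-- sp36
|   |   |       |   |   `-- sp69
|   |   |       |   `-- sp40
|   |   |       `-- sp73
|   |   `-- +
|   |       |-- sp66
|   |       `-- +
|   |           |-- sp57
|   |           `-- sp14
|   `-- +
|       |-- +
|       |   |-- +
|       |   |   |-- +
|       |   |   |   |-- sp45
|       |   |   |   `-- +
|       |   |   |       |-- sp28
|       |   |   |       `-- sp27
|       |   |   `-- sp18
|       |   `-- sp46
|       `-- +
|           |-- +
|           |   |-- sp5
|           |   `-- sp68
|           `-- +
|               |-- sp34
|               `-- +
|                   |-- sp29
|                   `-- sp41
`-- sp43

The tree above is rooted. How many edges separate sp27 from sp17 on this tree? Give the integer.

12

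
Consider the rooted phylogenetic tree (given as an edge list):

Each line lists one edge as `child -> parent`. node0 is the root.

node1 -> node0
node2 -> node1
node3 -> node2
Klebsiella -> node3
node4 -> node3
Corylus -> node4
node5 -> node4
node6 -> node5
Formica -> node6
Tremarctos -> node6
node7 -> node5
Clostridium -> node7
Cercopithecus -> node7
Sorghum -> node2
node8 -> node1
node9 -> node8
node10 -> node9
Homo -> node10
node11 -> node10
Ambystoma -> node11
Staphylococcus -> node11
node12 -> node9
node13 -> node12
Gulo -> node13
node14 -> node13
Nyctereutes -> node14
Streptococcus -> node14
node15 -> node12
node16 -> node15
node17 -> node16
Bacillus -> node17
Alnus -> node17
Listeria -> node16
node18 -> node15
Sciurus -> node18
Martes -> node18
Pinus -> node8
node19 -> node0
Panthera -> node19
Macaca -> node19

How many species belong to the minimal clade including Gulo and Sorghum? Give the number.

19

The MRCA of Gulo and Sorghum is the node subtending (((Klebsiella,(Corylus,((Formica,Tremarctos),(Clostridium,Cercopithecus)))),Sorghum),(((Homo,(Ambystoma,Staphylococcus)),((Gulo,(Nyctereutes,Streptococcus)),(((Bacillus,Alnus),Listeria),(Sciurus,Martes)))),Pinus)).
That clade contains 19 terminal taxa: Alnus, Ambystoma, Bacillus, Cercopithecus, Clostridium, Corylus, Formica, Gulo, Homo, Klebsiella, Listeria, Martes, Nyctereutes, Pinus, Sciurus, Sorghum, Staphylococcus, Streptococcus, Tremarctos.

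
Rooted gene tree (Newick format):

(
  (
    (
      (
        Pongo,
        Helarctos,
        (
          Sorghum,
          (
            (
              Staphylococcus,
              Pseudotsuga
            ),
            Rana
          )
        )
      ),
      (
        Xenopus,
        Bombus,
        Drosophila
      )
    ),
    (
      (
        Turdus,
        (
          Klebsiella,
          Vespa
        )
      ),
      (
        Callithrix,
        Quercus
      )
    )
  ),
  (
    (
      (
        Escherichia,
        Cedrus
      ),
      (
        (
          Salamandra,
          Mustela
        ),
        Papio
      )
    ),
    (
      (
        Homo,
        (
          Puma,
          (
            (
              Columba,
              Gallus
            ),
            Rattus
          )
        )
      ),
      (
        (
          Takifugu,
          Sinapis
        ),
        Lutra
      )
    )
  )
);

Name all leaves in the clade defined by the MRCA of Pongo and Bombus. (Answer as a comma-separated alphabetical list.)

Bombus, Drosophila, Helarctos, Pongo, Pseudotsuga, Rana, Sorghum, Staphylococcus, Xenopus

Tracing Pongo: it sits inside (Pongo,Helarctos,(Sorghum,((Staphylococcus,Pseudotsuga),Rana))).
Tracing Bombus: it sits inside (Xenopus,Bombus,Drosophila).
The smallest clade enclosing both is ((Pongo,Helarctos,(Sorghum,((Staphylococcus,Pseudotsuga),Rana))),(Xenopus,Bombus,Drosophila)); the answer is its 9 terminal taxa in alphabetical order.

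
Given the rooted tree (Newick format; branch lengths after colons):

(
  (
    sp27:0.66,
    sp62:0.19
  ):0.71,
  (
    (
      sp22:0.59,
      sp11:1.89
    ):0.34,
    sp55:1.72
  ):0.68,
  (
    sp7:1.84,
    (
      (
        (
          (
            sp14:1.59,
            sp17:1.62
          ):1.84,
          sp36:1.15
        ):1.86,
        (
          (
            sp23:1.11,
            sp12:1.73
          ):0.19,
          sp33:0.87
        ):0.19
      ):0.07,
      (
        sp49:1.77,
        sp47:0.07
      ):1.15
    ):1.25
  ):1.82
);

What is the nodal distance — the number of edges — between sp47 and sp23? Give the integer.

6

The MRCA of sp47 and sp23 is the node subtending ((((sp14,sp17),sp36),((sp23,sp12),sp33)),(sp49,sp47)).
From sp47 up to that node: 2 branches. From sp23 up to the same node: 4 branches. Total: 2 + 4 = 6.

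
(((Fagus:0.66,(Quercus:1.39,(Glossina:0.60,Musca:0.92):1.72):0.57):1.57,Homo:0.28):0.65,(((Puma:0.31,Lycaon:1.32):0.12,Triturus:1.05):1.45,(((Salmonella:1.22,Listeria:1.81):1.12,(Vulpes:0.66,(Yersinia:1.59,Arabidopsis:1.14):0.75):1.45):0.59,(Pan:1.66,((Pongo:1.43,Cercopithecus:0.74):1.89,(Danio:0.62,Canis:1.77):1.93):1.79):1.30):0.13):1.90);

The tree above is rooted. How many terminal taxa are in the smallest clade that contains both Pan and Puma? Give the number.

The MRCA of Pan and Puma is the node subtending (((Puma,Lycaon),Triturus),(((Salmonella,Listeria),(Vulpes,(Yersinia,Arabidopsis))),(Pan,((Pongo,Cercopithecus),(Danio,Canis))))).
That clade contains 13 terminal taxa: Arabidopsis, Canis, Cercopithecus, Danio, Listeria, Lycaon, Pan, Pongo, Puma, Salmonella, Triturus, Vulpes, Yersinia.

13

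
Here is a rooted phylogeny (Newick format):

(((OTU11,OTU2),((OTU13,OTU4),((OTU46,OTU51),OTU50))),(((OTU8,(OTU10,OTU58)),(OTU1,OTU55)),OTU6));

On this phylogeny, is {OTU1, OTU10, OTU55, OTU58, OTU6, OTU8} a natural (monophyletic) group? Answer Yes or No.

Yes

The most recent common ancestor of these taxa subtends (((OTU8,(OTU10,OTU58)),(OTU1,OTU55)),OTU6).
That clade has exactly 6 tips — every listed taxon and nothing else — so the group is monophyletic.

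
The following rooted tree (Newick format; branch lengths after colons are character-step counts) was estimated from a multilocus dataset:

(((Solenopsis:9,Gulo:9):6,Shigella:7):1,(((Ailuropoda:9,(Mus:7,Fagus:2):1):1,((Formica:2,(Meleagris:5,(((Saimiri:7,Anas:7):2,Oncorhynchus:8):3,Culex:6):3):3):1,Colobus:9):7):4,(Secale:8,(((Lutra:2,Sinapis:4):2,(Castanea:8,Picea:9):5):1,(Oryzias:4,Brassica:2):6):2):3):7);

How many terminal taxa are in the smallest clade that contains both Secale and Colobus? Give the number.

The MRCA of Secale and Colobus is the node subtending (((Ailuropoda,(Mus,Fagus)),((Formica,(Meleagris,(((Saimiri,Anas),Oncorhynchus),Culex))),Colobus)),(Secale,(((Lutra,Sinapis),(Castanea,Picea)),(Oryzias,Brassica)))).
That clade contains 17 terminal taxa: Ailuropoda, Anas, Brassica, Castanea, Colobus, Culex, Fagus, Formica, Lutra, Meleagris, Mus, Oncorhynchus, Oryzias, Picea, Saimiri, Secale, Sinapis.

17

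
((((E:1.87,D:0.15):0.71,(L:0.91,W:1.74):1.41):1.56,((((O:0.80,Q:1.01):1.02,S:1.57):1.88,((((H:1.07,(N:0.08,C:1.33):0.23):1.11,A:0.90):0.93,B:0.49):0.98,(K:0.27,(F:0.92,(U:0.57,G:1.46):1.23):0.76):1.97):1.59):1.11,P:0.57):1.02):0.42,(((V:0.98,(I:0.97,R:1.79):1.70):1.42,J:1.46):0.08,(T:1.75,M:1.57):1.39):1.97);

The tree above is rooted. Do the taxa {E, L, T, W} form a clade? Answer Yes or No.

No

The MRCA of the listed taxa is the root, so the smallest clade containing them is the whole tree.
That clade also contains A, B, C, D, F, G, H, I, J, K, M, N, O, P, Q, R, S, U, V, which are not in the proposed group, so the group is not monophyletic.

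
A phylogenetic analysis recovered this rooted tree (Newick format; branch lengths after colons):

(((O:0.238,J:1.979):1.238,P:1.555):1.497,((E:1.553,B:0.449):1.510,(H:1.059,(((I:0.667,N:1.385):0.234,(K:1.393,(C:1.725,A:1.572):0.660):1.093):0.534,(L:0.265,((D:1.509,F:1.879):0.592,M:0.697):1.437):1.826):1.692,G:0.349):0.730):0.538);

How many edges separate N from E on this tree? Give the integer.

The MRCA of N and E is the node subtending ((E,B),(H,(((I,N),(K,(C,A))),(L,((D,F),M))),G)).
From N up to that node: 5 branches. From E up to the same node: 2 branches. Total: 5 + 2 = 7.

7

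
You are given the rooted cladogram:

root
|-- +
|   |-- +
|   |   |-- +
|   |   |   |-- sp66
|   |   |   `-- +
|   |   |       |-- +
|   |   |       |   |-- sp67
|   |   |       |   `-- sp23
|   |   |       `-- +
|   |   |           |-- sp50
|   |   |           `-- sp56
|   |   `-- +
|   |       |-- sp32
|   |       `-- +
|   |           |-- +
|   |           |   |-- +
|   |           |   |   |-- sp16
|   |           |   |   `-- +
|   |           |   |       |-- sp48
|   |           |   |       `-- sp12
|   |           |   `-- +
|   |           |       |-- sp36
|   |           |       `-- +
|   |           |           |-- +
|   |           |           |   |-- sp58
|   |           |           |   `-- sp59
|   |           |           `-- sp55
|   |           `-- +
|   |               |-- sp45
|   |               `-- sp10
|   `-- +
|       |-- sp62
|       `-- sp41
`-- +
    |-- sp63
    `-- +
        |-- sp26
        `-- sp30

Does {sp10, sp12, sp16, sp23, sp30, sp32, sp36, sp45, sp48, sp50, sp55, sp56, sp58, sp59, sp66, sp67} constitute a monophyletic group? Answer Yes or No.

No

The MRCA of the listed taxa is the root, so the smallest clade containing them is the whole tree.
That clade also contains sp26, sp41, sp62, sp63, which are not in the proposed group, so the group is not monophyletic.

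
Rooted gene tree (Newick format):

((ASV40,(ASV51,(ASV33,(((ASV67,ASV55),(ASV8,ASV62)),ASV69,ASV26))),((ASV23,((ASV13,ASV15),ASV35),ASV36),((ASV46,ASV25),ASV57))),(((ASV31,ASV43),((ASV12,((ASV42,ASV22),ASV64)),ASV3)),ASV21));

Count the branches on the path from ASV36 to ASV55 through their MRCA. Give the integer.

The MRCA of ASV36 and ASV55 is the node subtending (ASV40,(ASV51,(ASV33,(((ASV67,ASV55),(ASV8,ASV62)),ASV69,ASV26))),((ASV23,((ASV13,ASV15),ASV35),ASV36),((ASV46,ASV25),ASV57))).
From ASV36 up to that node: 3 branches. From ASV55 up to the same node: 6 branches. Total: 3 + 6 = 9.

9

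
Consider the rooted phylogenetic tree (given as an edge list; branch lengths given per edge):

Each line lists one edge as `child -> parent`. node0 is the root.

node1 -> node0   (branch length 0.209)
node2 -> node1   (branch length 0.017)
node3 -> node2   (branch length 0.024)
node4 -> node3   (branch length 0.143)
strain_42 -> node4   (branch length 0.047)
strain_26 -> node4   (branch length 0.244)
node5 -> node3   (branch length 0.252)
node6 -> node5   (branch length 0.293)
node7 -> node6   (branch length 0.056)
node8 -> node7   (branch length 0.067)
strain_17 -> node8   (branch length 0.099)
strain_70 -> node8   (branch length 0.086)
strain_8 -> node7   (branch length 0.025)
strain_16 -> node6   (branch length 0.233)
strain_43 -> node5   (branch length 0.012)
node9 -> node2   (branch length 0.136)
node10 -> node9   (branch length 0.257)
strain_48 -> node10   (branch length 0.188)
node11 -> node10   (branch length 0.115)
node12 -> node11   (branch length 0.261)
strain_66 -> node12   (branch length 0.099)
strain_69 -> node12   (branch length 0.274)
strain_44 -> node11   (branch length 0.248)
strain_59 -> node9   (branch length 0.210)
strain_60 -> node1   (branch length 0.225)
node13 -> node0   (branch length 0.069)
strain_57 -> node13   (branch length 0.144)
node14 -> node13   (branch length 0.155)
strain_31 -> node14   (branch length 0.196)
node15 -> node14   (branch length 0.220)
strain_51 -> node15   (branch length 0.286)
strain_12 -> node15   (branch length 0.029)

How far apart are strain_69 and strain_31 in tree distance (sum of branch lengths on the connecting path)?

1.689

The path runs strain_69 → … → MRCA → … → strain_31; the MRCA is the root of the tree.
Branch lengths along that path: 0.274 + 0.261 + 0.115 + 0.257 + 0.136 + 0.017 + 0.209 + 0.069 + 0.155 + 0.196 = 1.689.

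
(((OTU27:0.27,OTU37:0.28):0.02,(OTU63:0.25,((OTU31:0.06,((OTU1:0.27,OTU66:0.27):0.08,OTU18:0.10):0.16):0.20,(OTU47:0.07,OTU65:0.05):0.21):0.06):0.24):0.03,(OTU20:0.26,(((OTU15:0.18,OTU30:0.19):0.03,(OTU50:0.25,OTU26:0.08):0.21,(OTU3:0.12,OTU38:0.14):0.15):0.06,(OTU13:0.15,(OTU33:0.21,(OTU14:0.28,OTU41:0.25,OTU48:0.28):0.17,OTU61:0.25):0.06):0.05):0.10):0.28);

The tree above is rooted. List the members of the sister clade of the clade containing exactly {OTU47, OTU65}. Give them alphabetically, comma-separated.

The clade containing exactly {OTU47, OTU65} attaches to the tree at the node subtending ((OTU31,((OTU1,OTU66),OTU18)),(OTU47,OTU65)).
The other lineage descending from that same node — the sister group — is (OTU31,((OTU1,OTU66),OTU18)); its 4 tips in alphabetical order are the answer.

OTU1, OTU18, OTU31, OTU66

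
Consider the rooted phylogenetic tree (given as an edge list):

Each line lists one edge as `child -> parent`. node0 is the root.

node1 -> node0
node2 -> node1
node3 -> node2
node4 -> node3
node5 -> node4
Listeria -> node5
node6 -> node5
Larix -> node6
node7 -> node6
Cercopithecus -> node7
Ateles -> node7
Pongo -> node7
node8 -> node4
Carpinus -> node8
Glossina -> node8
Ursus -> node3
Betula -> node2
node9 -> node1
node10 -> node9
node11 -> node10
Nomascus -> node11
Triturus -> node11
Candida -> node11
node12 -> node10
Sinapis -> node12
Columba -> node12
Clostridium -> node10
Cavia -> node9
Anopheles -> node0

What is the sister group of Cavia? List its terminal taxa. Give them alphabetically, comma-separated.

Cavia attaches to the tree at the node subtending (((Nomascus,Triturus,Candida),(Sinapis,Columba),Clostridium),Cavia).
The other lineage descending from that same node — the sister group — is ((Nomascus,Triturus,Candida),(Sinapis,Columba),Clostridium); its 6 tips in alphabetical order are the answer.

Candida, Clostridium, Columba, Nomascus, Sinapis, Triturus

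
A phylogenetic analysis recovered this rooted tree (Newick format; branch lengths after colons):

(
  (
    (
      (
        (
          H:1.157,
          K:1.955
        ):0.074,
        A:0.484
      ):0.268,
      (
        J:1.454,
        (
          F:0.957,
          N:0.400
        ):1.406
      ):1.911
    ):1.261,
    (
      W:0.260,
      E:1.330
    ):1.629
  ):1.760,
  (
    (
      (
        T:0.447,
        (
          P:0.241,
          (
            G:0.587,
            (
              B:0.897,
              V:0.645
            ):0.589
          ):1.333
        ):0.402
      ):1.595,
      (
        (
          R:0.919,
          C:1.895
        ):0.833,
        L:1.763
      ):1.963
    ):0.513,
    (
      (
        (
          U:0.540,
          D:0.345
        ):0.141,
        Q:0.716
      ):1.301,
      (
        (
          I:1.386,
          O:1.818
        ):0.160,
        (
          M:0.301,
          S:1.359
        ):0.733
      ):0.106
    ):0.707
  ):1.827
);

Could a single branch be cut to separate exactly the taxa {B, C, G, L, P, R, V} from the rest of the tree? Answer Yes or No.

The MRCA of the listed taxa subtends ((T,(P,(G,(B,V)))),((R,C),L)).
That clade also contains T, which is not in the proposed group, so the group is not monophyletic.

No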